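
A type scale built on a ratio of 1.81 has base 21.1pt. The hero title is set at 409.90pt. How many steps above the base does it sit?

1.81ⁿ = 409.90 / 21.1 = 19.4265
n = ln(19.4265) / ln(1.81) = 2.9666 / 0.5933 ≈ 5.00

5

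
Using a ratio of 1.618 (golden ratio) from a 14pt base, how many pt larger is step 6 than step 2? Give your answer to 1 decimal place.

Step 2: 14.0 × 1.618² = 36.651pt
Step 6: 14.0 × 1.618⁶ = 251.188pt
Difference: 251.188 − 36.651 = 214.537pt

214.5pt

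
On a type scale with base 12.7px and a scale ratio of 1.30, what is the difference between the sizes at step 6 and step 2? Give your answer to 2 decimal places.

39.84px

Step 2: 12.7 × 1.30² = 21.4630px
Step 6: 12.7 × 1.30⁶ = 61.3005px
Difference: 61.3005 − 21.4630 = 39.8375px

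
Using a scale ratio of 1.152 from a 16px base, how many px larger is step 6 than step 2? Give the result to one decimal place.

Step 2: 16.0 × 1.152² = 21.234px
Step 6: 16.0 × 1.152⁶ = 37.397px
Difference: 37.397 − 21.234 = 16.163px

16.2px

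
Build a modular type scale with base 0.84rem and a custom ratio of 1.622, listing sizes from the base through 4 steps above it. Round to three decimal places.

Step 0: 0.84rem
Step 1: 0.84 × 1.622 = 1.362
Step 2: 0.84 × 1.622² = 2.210
Step 3: 0.84 × 1.622³ = 3.585
Step 4: 0.84 × 1.622⁴ = 5.814

0.840rem, 1.362rem, 2.210rem, 3.585rem, 5.814rem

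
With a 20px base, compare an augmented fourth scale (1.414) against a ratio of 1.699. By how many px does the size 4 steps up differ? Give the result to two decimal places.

Augmented fourth: 20.0 × 1.414⁴ = 79.9517px
At 1.699: 20.0 × 1.699⁴ = 166.6493px
Difference: 166.6493 − 79.9517 = 86.6976px

86.70px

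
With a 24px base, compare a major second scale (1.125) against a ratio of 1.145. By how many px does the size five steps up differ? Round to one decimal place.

Major second: 24.0 × 1.125⁵ = 43.249px
At 1.145: 24.0 × 1.145⁵ = 47.232px
Difference: 47.232 − 43.249 = 3.983px

4.0px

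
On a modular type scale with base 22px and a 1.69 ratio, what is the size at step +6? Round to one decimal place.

22.0 × 1.69⁶ = 22.0 × 23.29809 ≈ 512.56

512.6px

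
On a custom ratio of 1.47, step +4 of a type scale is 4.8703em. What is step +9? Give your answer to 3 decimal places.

33.430em

Moving from step +4 to step +9 is 5 steps up, so multiply by r⁵.
4.8703 × 1.47⁵ = 4.8703 × 6.86415 ≈ 33.430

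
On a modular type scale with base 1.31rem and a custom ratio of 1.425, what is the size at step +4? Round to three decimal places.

5.402rem

A modular type scale is a geometric sequence: sizeₙ = base × rⁿ.
1.31 × 1.425⁴ = 1.31 × 4.12344 ≈ 5.402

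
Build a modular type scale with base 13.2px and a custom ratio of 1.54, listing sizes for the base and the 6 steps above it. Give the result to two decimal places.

13.20px, 20.33px, 31.31px, 48.21px, 74.24px, 114.33px, 176.08px

Step 0: 13.2px
Step 1: 13.2 × 1.54 = 20.33
Step 2: 13.2 × 1.54² = 31.31
Step 3: 13.2 × 1.54³ = 48.21
Step 4: 13.2 × 1.54⁴ = 74.24
Step 5: 13.2 × 1.54⁵ = 114.33
Step 6: 13.2 × 1.54⁶ = 176.08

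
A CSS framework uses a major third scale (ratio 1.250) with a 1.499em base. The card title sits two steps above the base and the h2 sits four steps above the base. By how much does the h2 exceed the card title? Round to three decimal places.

Step 2: 1.499 × 1.250² = 2.34219em
Step 4: 1.499 × 1.250⁴ = 3.65967em
Difference: 3.65967 − 2.34219 = 1.31748em

1.317em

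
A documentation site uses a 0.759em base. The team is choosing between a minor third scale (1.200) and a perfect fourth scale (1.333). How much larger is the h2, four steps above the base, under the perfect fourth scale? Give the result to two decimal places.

Minor third: 0.759 × 1.200⁴ = 1.5739em
Perfect fourth: 0.759 × 1.333⁴ = 2.3964em
Difference: 2.3964 − 1.5739 = 0.8225em

0.82em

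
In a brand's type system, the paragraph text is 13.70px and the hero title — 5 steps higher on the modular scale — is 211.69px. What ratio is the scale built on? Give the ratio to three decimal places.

1.729

The ratio satisfies 13.70 × r⁵ = 211.69, so r = (211.69 / 13.70)^(1/5).
r = 15.4518^(1/5) ≈ 1.7290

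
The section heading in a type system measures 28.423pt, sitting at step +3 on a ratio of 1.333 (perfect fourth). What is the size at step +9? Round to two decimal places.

Moving from step +3 to step +9 is 6 steps up, so multiply by r⁶.
28.423 × 1.333⁶ = 28.423 × 5.61023 ≈ 159.460

159.46pt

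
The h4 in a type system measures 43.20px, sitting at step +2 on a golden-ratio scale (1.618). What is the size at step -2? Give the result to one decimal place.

43.20 ÷ 1.618⁴ = 43.20 ÷ 6.85353 ≈ 6.303

6.3px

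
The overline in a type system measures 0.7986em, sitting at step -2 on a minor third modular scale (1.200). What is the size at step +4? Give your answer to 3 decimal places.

The gap is 4 − (-2) = 6 steps, so the factor is 1.200^6.
0.7986 × 1.200⁶ = 0.7986 × 2.98598 ≈ 2.385

2.385em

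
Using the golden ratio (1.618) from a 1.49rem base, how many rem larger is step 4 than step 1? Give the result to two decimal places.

7.80rem

Step 1: 1.49 × 1.618 = 2.4108rem
Step 4: 1.49 × 1.618⁴ = 10.2118rem
Difference: 10.2118 − 2.4108 = 7.8010rem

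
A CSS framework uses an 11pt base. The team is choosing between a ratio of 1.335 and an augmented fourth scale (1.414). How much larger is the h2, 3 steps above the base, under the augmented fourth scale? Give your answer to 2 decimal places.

At 1.335: 11.0 × 1.335³ = 26.1720pt
Augmented fourth: 11.0 × 1.414³ = 31.0986pt
Difference: 31.0986 − 26.1720 = 4.9266pt

4.93pt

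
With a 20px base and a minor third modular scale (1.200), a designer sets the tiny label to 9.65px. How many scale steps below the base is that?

1.200ⁿ = 20 / 9.65 = 2.0725
n = ln(2.0725) / ln(1.200) = 0.7288 / 0.1823 ≈ 4.00

4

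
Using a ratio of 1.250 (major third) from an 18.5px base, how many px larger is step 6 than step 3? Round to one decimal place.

34.4px

Step 3: 18.5 × 1.250³ = 36.133px
Step 6: 18.5 × 1.250⁶ = 70.572px
Difference: 70.572 − 36.133 = 34.439px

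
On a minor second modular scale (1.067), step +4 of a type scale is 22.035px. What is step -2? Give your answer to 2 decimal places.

Moving from step +4 to step -2 is 6 steps down, so divide by r⁶.
22.035 ÷ 1.067⁶ = 22.035 ÷ 1.47566 ≈ 14.932

14.93px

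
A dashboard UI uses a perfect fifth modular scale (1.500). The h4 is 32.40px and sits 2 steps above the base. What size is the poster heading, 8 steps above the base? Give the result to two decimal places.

369.06px

The gap is 8 − (2) = 6 steps, so the factor is 1.500^6.
32.40 × 1.500⁶ = 32.40 × 11.39062 ≈ 369.056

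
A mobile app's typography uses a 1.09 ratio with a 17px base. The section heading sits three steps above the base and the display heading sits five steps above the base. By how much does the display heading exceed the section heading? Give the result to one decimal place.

Step 3: 17.0 × 1.09³ = 22.015px
Step 5: 17.0 × 1.09⁵ = 26.157px
Difference: 26.157 − 22.015 = 4.142px

4.1px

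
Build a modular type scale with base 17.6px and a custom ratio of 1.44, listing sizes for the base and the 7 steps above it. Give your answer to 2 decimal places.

Step 0: 17.6px
Step 1: 17.6 × 1.44 = 25.34
Step 2: 17.6 × 1.44² = 36.50
Step 3: 17.6 × 1.44³ = 52.55
Step 4: 17.6 × 1.44⁴ = 75.68
Step 5: 17.6 × 1.44⁵ = 108.97
Step 6: 17.6 × 1.44⁶ = 156.92
Step 7: 17.6 × 1.44⁷ = 225.97

17.60px, 25.34px, 36.50px, 52.55px, 75.68px, 108.97px, 156.92px, 225.97px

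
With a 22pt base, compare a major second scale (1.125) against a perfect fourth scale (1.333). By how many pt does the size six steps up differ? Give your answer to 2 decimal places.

78.82pt

Major second: 22.0 × 1.125⁶ = 44.6003pt
Perfect fourth: 22.0 × 1.333⁶ = 123.4251pt
Difference: 123.4251 − 44.6003 = 78.8248pt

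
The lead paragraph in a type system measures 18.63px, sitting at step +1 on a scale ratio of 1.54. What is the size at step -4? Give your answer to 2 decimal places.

2.15px

18.63 ÷ 1.54⁵ = 18.63 ÷ 8.66171 ≈ 2.151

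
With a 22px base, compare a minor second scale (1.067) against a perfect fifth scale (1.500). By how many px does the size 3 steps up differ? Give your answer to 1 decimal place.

47.5px

Minor second: 22.0 × 1.067³ = 26.725px
Perfect fifth: 22.0 × 1.500³ = 74.250px
Difference: 74.250 − 26.725 = 47.525px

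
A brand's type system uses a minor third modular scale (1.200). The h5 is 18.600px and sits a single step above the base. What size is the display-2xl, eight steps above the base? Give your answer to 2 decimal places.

66.65px

18.600 × 1.200⁷ = 18.600 × 3.58318 ≈ 66.647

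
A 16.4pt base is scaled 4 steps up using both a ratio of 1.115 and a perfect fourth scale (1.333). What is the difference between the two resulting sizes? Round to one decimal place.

26.4pt

At 1.115: 16.4 × 1.115⁴ = 25.348pt
Perfect fourth: 16.4 × 1.333⁴ = 51.780pt
Difference: 51.780 − 25.348 = 26.432pt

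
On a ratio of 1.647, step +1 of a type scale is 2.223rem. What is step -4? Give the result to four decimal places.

0.1834rem

The gap is -4 − (1) = -5 steps, so the factor is 1.647^-5.
2.223 ÷ 1.647⁵ = 2.223 ÷ 12.11903 ≈ 0.1834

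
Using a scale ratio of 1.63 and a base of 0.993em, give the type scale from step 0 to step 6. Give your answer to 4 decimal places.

Step 0: 0.993em
Step 1: 0.993 × 1.63 = 1.6186
Step 2: 0.993 × 1.63² = 2.6383
Step 3: 0.993 × 1.63³ = 4.3004
Step 4: 0.993 × 1.63⁴ = 7.0097
Step 5: 0.993 × 1.63⁵ = 11.4258
Step 6: 0.993 × 1.63⁶ = 18.6241

0.9930em, 1.6186em, 2.6383em, 4.3004em, 7.0097em, 11.4258em, 18.6241em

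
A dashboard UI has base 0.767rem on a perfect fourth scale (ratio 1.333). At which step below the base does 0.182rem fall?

1.333ⁿ = 0.767 / 0.182 = 4.2143
n = ln(4.2143) / ln(1.333) = 1.4385 / 0.2874 ≈ 5.00

5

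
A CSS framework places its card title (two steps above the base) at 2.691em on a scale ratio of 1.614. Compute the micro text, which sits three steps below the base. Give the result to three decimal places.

2.691 ÷ 1.614⁵ = 2.691 ÷ 10.95261 ≈ 0.246

0.246em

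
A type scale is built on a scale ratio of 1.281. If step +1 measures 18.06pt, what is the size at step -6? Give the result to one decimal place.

The gap is -6 − (1) = -7 steps, so the factor is 1.281^-7.
18.06 ÷ 1.281⁷ = 18.06 ÷ 5.66036 ≈ 3.191

3.2pt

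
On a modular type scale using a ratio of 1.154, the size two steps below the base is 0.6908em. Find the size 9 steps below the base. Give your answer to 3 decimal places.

The gap is -9 − (-2) = -7 steps, so the factor is 1.154^-7.
0.6908 ÷ 1.154⁷ = 0.6908 ÷ 2.72547 ≈ 0.253

0.253em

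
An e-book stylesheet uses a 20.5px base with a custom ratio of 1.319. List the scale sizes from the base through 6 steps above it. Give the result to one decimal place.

Step 0: 20.5px
Step 1: 20.5 × 1.319 = 27.0
Step 2: 20.5 × 1.319² = 35.7
Step 3: 20.5 × 1.319³ = 47.0
Step 4: 20.5 × 1.319⁴ = 62.0
Step 5: 20.5 × 1.319⁵ = 81.8
Step 6: 20.5 × 1.319⁶ = 107.9

20.5px, 27.0px, 35.7px, 47.0px, 62.0px, 81.8px, 107.9px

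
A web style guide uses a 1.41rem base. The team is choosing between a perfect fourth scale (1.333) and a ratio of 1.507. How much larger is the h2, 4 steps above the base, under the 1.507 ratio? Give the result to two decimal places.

Perfect fourth: 1.41 × 1.333⁴ = 4.4518rem
At 1.507: 1.41 × 1.507⁴ = 7.2723rem
Difference: 7.2723 − 4.4518 = 2.8205rem

2.82rem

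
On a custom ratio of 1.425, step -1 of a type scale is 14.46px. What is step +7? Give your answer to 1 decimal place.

245.9px

14.46 × 1.425⁸ = 14.46 × 17.00274 ≈ 245.860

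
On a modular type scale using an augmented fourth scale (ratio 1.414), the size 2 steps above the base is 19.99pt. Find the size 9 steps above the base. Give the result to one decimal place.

225.9pt

Moving from step +2 to step +9 is 7 steps up, so multiply by r⁷.
19.99 × 1.414⁷ = 19.99 × 11.30175 ≈ 225.922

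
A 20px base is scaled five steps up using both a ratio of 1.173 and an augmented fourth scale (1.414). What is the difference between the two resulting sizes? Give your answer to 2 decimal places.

68.64px

At 1.173: 20.0 × 1.173⁵ = 44.4140px
Augmented fourth: 20.0 × 1.414⁵ = 113.0517px
Difference: 113.0517 − 44.4140 = 68.6377px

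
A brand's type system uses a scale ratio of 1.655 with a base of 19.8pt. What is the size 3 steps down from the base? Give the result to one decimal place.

4.4pt

19.8 ÷ 1.655³ = 19.8 ÷ 4.53309 ≈ 4.37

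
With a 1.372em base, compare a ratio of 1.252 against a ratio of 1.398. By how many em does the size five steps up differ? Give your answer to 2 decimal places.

3.11em

At 1.252: 1.372 × 1.252⁵ = 4.2206em
At 1.398: 1.372 × 1.398⁵ = 7.3264em
Difference: 7.3264 − 4.2206 = 3.1058em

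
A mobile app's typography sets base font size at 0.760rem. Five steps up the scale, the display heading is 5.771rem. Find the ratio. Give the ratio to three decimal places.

The ratio satisfies 0.760 × r⁵ = 5.771, so r = (5.771 / 0.760)^(1/5).
r = 7.5934^(1/5) ≈ 1.5000

1.500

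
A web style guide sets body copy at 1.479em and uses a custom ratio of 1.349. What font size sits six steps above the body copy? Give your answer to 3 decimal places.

1.479 × 1.349⁶ = 1.479 × 6.02659 ≈ 8.913

8.913em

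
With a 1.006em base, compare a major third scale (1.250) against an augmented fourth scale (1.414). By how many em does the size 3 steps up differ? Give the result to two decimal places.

0.88em

Major third: 1.006 × 1.250³ = 1.9648em
Augmented fourth: 1.006 × 1.414³ = 2.8441em
Difference: 2.8441 − 1.9648 = 0.8793em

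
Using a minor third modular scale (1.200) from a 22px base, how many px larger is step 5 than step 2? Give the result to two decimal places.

23.06px

Step 2: 22.0 × 1.200² = 31.6800px
Step 5: 22.0 × 1.200⁵ = 54.7430px
Difference: 54.7430 − 31.6800 = 23.0630px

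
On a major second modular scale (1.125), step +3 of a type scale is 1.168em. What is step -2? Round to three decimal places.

1.168 ÷ 1.125⁵ = 1.168 ÷ 1.80203 ≈ 0.648

0.648em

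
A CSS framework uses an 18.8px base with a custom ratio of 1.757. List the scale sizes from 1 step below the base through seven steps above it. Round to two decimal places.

10.70px, 18.80px, 33.03px, 58.04px, 101.97px, 179.16px, 314.79px, 553.08px, 971.76px

Step -1: 18.8 ÷ 1.757 = 10.70
Step 0: 18.8px
Step 1: 18.8 × 1.757 = 33.03
Step 2: 18.8 × 1.757² = 58.04
Step 3: 18.8 × 1.757³ = 101.97
Step 4: 18.8 × 1.757⁴ = 179.16
Step 5: 18.8 × 1.757⁵ = 314.79
Step 6: 18.8 × 1.757⁶ = 553.08
Step 7: 18.8 × 1.757⁷ = 971.76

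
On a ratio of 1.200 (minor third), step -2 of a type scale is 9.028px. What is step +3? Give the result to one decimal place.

Moving from step -2 to step +3 is 5 steps up, so multiply by r⁵.
9.028 × 1.200⁵ = 9.028 × 2.48832 ≈ 22.465

22.5px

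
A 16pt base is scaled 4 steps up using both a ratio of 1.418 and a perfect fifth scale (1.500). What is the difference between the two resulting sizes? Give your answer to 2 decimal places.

At 1.418: 16.0 × 1.418⁴ = 64.6882pt
Perfect fifth: 16.0 × 1.500⁴ = 81.0000pt
Difference: 81.0000 − 64.6882 = 16.3118pt

16.31pt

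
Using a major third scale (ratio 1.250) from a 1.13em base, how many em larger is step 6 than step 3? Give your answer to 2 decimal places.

Step 3: 1.13 × 1.250³ = 2.2070em
Step 6: 1.13 × 1.250⁶ = 4.3106em
Difference: 4.3106 − 2.2070 = 2.1036em

2.10em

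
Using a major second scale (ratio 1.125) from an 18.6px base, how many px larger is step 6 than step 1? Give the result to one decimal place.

16.8px

Step 1: 18.6 × 1.125 = 20.925px
Step 6: 18.6 × 1.125⁶ = 37.708px
Difference: 37.708 − 20.925 = 16.783px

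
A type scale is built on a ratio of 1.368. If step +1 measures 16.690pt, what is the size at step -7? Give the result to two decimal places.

The gap is -7 − (1) = -8 steps, so the factor is 1.368^-8.
16.690 ÷ 1.368⁸ = 16.690 ÷ 12.26560 ≈ 1.361

1.36pt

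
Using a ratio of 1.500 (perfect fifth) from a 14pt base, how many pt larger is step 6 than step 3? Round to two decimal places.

112.22pt

Step 3: 14.0 × 1.500³ = 47.2500pt
Step 6: 14.0 × 1.500⁶ = 159.4688pt
Difference: 159.4688 − 47.2500 = 112.2188pt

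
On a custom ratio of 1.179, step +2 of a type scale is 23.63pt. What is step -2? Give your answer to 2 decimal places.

The gap is -2 − (2) = -4 steps, so the factor is 1.179^-4.
23.63 ÷ 1.179⁴ = 23.63 ÷ 1.93221 ≈ 12.229

12.23pt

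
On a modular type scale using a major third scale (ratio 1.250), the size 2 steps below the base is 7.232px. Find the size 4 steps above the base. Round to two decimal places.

The gap is 4 − (-2) = 6 steps, so the factor is 1.250^6.
7.232 × 1.250⁶ = 7.232 × 3.81470 ≈ 27.588

27.59px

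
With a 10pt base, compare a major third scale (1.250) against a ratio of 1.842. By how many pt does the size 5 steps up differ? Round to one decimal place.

181.5pt

Major third: 10.0 × 1.250⁵ = 30.518pt
At 1.842: 10.0 × 1.842⁵ = 212.055pt
Difference: 212.055 − 30.518 = 181.537pt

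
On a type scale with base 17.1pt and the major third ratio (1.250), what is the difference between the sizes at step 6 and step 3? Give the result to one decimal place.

Step 3: 17.1 × 1.250³ = 33.398pt
Step 6: 17.1 × 1.250⁶ = 65.231pt
Difference: 65.231 − 33.398 = 31.833pt

31.8pt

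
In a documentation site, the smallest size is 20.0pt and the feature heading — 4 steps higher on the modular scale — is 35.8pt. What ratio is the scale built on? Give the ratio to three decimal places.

r⁴ = 35.8 / 20.0, so r = (35.8/20.0)^(1/4).
r = 1.7900^(1/4) ≈ 1.1567

1.157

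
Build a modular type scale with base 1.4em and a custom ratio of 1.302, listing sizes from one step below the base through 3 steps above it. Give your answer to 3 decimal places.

1.075em, 1.400em, 1.823em, 2.373em, 3.090em

Step -1: 1.4 ÷ 1.302 = 1.075
Step 0: 1.4em
Step 1: 1.4 × 1.302 = 1.823
Step 2: 1.4 × 1.302² = 2.373
Step 3: 1.4 × 1.302³ = 3.090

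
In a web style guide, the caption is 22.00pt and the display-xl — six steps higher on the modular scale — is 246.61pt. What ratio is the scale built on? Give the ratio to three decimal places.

r⁶ = 246.61 / 22.00, so r = (246.61/22.00)^(1/6).
r = 11.2095^(1/6) ≈ 1.4960

1.496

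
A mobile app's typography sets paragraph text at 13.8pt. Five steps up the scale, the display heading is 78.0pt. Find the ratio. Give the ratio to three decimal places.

The ratio satisfies 13.8 × r⁵ = 78.0, so r = (78.0 / 13.8)^(1/5).
r = 5.6522^(1/5) ≈ 1.4140

1.414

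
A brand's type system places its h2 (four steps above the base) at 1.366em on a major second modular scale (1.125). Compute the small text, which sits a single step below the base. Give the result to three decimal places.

0.758em

The gap is -1 − (4) = -5 steps, so the factor is 1.125^-5.
1.366 ÷ 1.125⁵ = 1.366 ÷ 1.80203 ≈ 0.758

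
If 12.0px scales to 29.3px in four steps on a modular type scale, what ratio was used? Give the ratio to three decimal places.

1.250

The ratio satisfies 12.0 × r⁴ = 29.3, so r = (29.3 / 12.0)^(1/4).
r = 2.4417^(1/4) ≈ 1.2500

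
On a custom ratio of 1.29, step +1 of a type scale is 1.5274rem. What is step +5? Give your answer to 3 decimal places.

4.230rem

1.5274 × 1.29⁴ = 1.5274 × 2.76923 ≈ 4.230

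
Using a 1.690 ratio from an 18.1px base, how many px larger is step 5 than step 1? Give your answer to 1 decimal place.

218.9px

Step 1: 18.1 × 1.690 = 30.589px
Step 5: 18.1 × 1.690⁵ = 249.524px
Difference: 249.524 − 30.589 = 218.935px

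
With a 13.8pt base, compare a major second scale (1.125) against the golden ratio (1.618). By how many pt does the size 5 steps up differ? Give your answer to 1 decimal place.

Major second: 13.8 × 1.125⁵ = 24.868pt
Golden ratio: 13.8 × 1.618⁵ = 153.028pt
Difference: 153.028 − 24.868 = 128.160pt

128.2pt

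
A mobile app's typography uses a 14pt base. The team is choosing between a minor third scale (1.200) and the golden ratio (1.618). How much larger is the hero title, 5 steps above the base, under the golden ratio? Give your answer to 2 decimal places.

120.41pt

Minor third: 14.0 × 1.200⁵ = 34.8365pt
Golden ratio: 14.0 × 1.618⁵ = 155.2461pt
Difference: 155.2461 − 34.8365 = 120.4096pt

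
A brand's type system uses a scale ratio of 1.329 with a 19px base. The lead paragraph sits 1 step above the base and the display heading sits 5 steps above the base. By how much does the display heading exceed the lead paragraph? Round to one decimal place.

Step 1: 19.0 × 1.329 = 25.251px
Step 5: 19.0 × 1.329⁵ = 78.773px
Difference: 78.773 − 25.251 = 53.522px

53.5px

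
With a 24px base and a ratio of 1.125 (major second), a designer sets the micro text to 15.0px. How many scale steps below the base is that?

1.125ⁿ = 24 / 15.0 = 1.6000
n = ln(1.6000) / ln(1.125) = 0.4700 / 0.1178 ≈ 3.99

4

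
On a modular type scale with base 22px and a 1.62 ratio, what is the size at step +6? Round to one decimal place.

Every step multiplies by the scale ratio.
22.0 × 1.62⁶ = 22.0 × 18.07549 ≈ 397.66

397.7px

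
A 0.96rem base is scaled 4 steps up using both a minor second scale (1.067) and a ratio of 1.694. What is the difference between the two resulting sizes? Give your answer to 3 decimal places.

Minor second: 0.96 × 1.067⁴ = 1.24431rem
At 1.694: 0.96 × 1.694⁴ = 7.90542rem
Difference: 7.90542 − 1.24431 = 6.66111rem

6.661rem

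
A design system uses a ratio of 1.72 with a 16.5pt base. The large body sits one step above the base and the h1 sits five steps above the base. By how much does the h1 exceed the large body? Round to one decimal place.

220.0pt

Step 1: 16.5 × 1.72 = 28.380pt
Step 5: 16.5 × 1.72⁵ = 248.385pt
Difference: 248.385 − 28.380 = 220.005pt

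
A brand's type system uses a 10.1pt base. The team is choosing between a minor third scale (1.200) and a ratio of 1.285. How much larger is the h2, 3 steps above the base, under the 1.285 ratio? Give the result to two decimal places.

3.98pt

Minor third: 10.1 × 1.200³ = 17.4528pt
At 1.285: 10.1 × 1.285³ = 21.4304pt
Difference: 21.4304 − 17.4528 = 3.9776pt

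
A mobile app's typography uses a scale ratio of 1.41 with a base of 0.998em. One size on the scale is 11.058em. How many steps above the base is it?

1.41ⁿ = 11.058 / 0.998 = 11.0802
n = ln(11.0802) / ln(1.41) = 2.4052 / 0.3436 ≈ 7.00

7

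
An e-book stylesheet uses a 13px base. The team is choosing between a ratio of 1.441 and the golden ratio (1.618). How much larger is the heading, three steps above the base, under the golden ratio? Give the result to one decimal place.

At 1.441: 13.0 × 1.441³ = 38.899px
Golden ratio: 13.0 × 1.618³ = 55.065px
Difference: 55.065 − 38.899 = 16.166px

16.2px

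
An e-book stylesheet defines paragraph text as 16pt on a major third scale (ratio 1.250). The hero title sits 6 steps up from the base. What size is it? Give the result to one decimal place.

61.0pt

16.0 × 1.250⁶ = 16.0 × 3.81470 ≈ 61.04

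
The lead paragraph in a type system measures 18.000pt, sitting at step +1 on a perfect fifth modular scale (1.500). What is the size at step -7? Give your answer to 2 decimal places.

Moving from step +1 to step -7 is 8 steps down, so divide by r⁸.
18.000 ÷ 1.500⁸ = 18.000 ÷ 25.62891 ≈ 0.702

0.70pt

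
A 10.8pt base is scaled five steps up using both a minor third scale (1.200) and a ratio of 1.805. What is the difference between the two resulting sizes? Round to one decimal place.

Minor third: 10.8 × 1.200⁵ = 26.874pt
At 1.805: 10.8 × 1.805⁵ = 206.923pt
Difference: 206.923 − 26.874 = 180.049pt

180.0pt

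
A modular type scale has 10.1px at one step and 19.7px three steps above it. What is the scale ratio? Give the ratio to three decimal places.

1.249

r³ = 19.7 / 10.1, so r = (19.7/10.1)^(1/3).
r = 1.9505^(1/3) ≈ 1.2494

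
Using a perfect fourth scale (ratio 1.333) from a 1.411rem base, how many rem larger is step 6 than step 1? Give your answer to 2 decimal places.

Step 1: 1.411 × 1.333 = 1.8809rem
Step 6: 1.411 × 1.333⁶ = 7.9160rem
Difference: 7.9160 − 1.8809 = 6.0351rem

6.04rem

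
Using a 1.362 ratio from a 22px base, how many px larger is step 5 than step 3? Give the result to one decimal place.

Step 3: 22.0 × 1.362³ = 55.585px
Step 5: 22.0 × 1.362⁵ = 103.112px
Difference: 103.112 − 55.585 = 47.527px

47.5px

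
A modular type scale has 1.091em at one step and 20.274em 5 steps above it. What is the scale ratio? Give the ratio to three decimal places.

r⁵ = 20.274 / 1.091, so r = (20.274/1.091)^(1/5).
r = 18.5830^(1/5) ≈ 1.7940

1.794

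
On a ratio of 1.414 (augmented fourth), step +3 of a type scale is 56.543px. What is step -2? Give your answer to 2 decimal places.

10.00px

56.543 ÷ 1.414⁵ = 56.543 ÷ 5.65258 ≈ 10.003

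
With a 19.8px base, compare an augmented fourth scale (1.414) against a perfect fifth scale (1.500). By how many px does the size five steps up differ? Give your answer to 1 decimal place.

38.4px

Augmented fourth: 19.8 × 1.414⁵ = 111.921px
Perfect fifth: 19.8 × 1.500⁵ = 150.356px
Difference: 150.356 − 111.921 = 38.435px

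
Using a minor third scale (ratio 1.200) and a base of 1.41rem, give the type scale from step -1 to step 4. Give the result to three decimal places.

1.175rem, 1.410rem, 1.692rem, 2.030rem, 2.436rem, 2.924rem

Step -1: 1.41 ÷ 1.200 = 1.175
Step 0: 1.41rem
Step 1: 1.41 × 1.200 = 1.692
Step 2: 1.41 × 1.200² = 2.030
Step 3: 1.41 × 1.200³ = 2.436
Step 4: 1.41 × 1.200⁴ = 2.924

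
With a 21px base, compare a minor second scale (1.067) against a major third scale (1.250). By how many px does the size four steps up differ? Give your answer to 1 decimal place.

24.1px

Minor second: 21.0 × 1.067⁴ = 27.219px
Major third: 21.0 × 1.250⁴ = 51.270px
Difference: 51.270 − 27.219 = 24.051px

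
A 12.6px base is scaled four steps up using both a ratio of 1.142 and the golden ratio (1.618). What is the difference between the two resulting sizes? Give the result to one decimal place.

At 1.142: 12.6 × 1.142⁴ = 21.431px
Golden ratio: 12.6 × 1.618⁴ = 86.354px
Difference: 86.354 − 21.431 = 64.923px

64.9px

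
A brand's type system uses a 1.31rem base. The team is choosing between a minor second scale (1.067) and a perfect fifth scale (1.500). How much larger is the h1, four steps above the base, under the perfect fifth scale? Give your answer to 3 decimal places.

4.934rem

Minor second: 1.31 × 1.067⁴ = 1.69797rem
Perfect fifth: 1.31 × 1.500⁴ = 6.63187rem
Difference: 6.63187 − 1.69797 = 4.93390rem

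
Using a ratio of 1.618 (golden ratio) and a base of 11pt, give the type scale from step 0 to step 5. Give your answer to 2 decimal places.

Step 0: 11pt
Step 1: 11.0 × 1.618 = 17.80
Step 2: 11.0 × 1.618² = 28.80
Step 3: 11.0 × 1.618³ = 46.59
Step 4: 11.0 × 1.618⁴ = 75.39
Step 5: 11.0 × 1.618⁵ = 121.98

11.00pt, 17.80pt, 28.80pt, 46.59pt, 75.39pt, 121.98pt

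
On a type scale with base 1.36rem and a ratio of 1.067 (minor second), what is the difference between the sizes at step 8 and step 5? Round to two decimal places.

0.40rem

Step 5: 1.36 × 1.067⁵ = 1.8809rem
Step 8: 1.36 × 1.067⁸ = 2.2848rem
Difference: 2.2848 − 1.8809 = 0.4039rem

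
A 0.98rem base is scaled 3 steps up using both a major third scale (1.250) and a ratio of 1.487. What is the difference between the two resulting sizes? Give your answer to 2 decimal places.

1.31rem

Major third: 0.98 × 1.250³ = 1.9141rem
At 1.487: 0.98 × 1.487³ = 3.2222rem
Difference: 3.2222 − 1.9141 = 1.3081rem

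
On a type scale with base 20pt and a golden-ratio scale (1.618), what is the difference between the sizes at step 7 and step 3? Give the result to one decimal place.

495.9pt

Step 3: 20.0 × 1.618³ = 84.716pt
Step 7: 20.0 × 1.618⁷ = 580.603pt
Difference: 580.603 − 84.716 = 495.887pt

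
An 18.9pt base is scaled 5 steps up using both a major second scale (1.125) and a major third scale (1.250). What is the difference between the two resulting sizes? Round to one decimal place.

23.6pt

Major second: 18.9 × 1.125⁵ = 34.058pt
Major third: 18.9 × 1.250⁵ = 57.678pt
Difference: 57.678 − 34.058 = 23.620pt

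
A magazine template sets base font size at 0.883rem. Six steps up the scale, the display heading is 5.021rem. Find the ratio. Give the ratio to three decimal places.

1.336

r⁶ = 5.021 / 0.883, so r = (5.021/0.883)^(1/6).
r = 5.6863^(1/6) ≈ 1.3360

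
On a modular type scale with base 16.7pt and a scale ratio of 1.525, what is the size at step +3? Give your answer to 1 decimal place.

Each step on a modular scale multiplies by the ratio, so the size n steps from the base is base × ratioⁿ.
16.7 × 1.525³ = 16.7 × 3.54658 ≈ 59.23

59.2pt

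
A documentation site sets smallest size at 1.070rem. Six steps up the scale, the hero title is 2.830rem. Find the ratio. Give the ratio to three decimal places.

The ratio satisfies 1.070 × r⁶ = 2.830, so r = (2.830 / 1.070)^(1/6).
r = 2.6449^(1/6) ≈ 1.1760

1.176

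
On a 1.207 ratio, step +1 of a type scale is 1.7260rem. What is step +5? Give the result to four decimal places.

1.7260 × 1.207⁴ = 1.7260 × 2.12241 ≈ 3.6633

3.6633rem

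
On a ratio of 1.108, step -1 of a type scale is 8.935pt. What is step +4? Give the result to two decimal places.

14.92pt

8.935 × 1.108⁵ = 8.935 × 1.66993 ≈ 14.921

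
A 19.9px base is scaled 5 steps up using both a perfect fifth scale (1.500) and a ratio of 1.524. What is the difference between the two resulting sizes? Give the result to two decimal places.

Perfect fifth: 19.9 × 1.500⁵ = 151.1156px
At 1.524: 19.9 × 1.524⁵ = 163.5980px
Difference: 163.5980 − 151.1156 = 12.4824px

12.48px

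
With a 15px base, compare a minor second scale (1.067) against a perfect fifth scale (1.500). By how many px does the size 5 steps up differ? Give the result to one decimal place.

Minor second: 15.0 × 1.067⁵ = 20.745px
Perfect fifth: 15.0 × 1.500⁵ = 113.906px
Difference: 113.906 − 20.745 = 93.161px

93.2px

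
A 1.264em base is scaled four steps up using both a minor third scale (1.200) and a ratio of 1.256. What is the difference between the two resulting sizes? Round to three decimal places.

0.525em

Minor third: 1.264 × 1.200⁴ = 2.62103em
At 1.256: 1.264 × 1.256⁴ = 3.14562em
Difference: 3.14562 − 2.62103 = 0.52459em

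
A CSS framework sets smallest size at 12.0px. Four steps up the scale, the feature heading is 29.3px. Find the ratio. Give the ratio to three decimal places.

1.250

The ratio satisfies 12.0 × r⁴ = 29.3, so r = (29.3 / 12.0)^(1/4).
r = 2.4417^(1/4) ≈ 1.2500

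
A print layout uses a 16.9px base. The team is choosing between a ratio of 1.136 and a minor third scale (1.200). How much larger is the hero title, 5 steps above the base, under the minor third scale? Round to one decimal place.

10.1px

At 1.136: 16.9 × 1.136⁵ = 31.973px
Minor third: 16.9 × 1.200⁵ = 42.053px
Difference: 42.053 − 31.973 = 10.080px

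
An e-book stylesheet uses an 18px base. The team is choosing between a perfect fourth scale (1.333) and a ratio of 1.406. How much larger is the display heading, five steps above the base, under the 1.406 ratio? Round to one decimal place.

Perfect fourth: 18.0 × 1.333⁵ = 75.757px
At 1.406: 18.0 × 1.406⁵ = 98.901px
Difference: 98.901 − 75.757 = 23.144px

23.1px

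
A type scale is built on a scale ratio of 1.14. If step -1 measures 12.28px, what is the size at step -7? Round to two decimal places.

5.59px

Moving from step -1 to step -7 is 6 steps down, so divide by r⁶.
12.28 ÷ 1.14⁶ = 12.28 ÷ 2.19497 ≈ 5.595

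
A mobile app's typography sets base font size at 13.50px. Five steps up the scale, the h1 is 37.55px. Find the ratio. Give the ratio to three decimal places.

1.227

r⁵ = 37.55 / 13.50, so r = (37.55/13.50)^(1/5).
r = 2.7815^(1/5) ≈ 1.2270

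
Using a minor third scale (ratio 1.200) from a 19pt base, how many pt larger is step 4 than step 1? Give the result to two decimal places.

16.60pt

Step 1: 19.0 × 1.200 = 22.8000pt
Step 4: 19.0 × 1.200⁴ = 39.3984pt
Difference: 39.3984 − 22.8000 = 16.5984pt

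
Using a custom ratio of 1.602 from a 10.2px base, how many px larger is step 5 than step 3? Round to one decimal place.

65.7px

Step 3: 10.2 × 1.602³ = 41.936px
Step 5: 10.2 × 1.602⁵ = 107.625px
Difference: 107.625 − 41.936 = 65.689px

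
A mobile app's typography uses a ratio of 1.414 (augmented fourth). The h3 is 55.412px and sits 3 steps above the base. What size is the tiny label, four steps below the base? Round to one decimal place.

55.412 ÷ 1.414⁷ = 55.412 ÷ 11.30175 ≈ 4.903

4.9px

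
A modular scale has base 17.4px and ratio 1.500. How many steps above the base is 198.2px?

1.500ⁿ = 198.2 / 17.4 = 11.3908
n = ln(11.3908) / ln(1.500) = 2.4328 / 0.4055 ≈ 6.00

6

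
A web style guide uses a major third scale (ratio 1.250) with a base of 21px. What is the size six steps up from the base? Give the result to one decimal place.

80.1px

21.0 × 1.250⁶ = 21.0 × 3.81470 ≈ 80.11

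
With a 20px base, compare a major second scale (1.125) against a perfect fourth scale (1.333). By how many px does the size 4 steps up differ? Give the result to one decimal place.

31.1px

Major second: 20.0 × 1.125⁴ = 32.036px
Perfect fourth: 20.0 × 1.333⁴ = 63.147px
Difference: 63.147 − 32.036 = 31.111px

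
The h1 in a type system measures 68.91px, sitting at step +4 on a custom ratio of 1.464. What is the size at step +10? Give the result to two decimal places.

678.47px

68.91 × 1.464⁶ = 68.91 × 9.84570 ≈ 678.467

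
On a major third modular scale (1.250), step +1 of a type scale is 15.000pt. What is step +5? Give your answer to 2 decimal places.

36.62pt

The gap is 5 − (1) = 4 steps, so the factor is 1.250^4.
15.000 × 1.250⁴ = 15.000 × 2.44141 ≈ 36.621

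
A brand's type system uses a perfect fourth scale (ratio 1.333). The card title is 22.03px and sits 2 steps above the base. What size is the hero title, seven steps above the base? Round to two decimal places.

92.72px

Moving from step +2 to step +7 is 5 steps up, so multiply by r⁵.
22.03 × 1.333⁵ = 22.03 × 4.20873 ≈ 92.718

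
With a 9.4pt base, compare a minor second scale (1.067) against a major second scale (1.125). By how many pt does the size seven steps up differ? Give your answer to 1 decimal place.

Minor second: 9.4 × 1.067⁷ = 14.801pt
Major second: 9.4 × 1.125⁷ = 21.439pt
Difference: 21.439 − 14.801 = 6.638pt

6.6pt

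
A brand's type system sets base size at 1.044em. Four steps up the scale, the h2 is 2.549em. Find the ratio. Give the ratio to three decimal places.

r⁴ = 2.549 / 1.044, so r = (2.549/1.044)^(1/4).
r = 2.4416^(1/4) ≈ 1.2500

1.250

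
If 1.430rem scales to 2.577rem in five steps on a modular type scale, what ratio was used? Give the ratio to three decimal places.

The ratio satisfies 1.430 × r⁵ = 2.577, so r = (2.577 / 1.430)^(1/5).
r = 1.8021^(1/5) ≈ 1.1250

1.125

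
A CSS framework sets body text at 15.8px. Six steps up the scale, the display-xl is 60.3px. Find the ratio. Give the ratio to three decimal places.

The ratio satisfies 15.8 × r⁶ = 60.3, so r = (60.3 / 15.8)^(1/6).
r = 3.8165^(1/6) ≈ 1.2501

1.250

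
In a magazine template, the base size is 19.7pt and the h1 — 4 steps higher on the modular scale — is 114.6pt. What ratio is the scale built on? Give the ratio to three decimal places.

1.553

The ratio satisfies 19.7 × r⁴ = 114.6, so r = (114.6 / 19.7)^(1/4).
r = 5.8173^(1/4) ≈ 1.5530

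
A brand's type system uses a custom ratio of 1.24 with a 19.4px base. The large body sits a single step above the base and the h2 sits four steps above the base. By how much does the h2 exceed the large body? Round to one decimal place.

Step 1: 19.4 × 1.24 = 24.056px
Step 4: 19.4 × 1.24⁴ = 45.866px
Difference: 45.866 − 24.056 = 21.810px

21.8px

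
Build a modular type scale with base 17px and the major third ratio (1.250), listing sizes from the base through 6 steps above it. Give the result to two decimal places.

17.00px, 21.25px, 26.56px, 33.20px, 41.50px, 51.88px, 64.85px

Step 0: 17px
Step 1: 17.0 × 1.250 = 21.25
Step 2: 17.0 × 1.250² = 26.56
Step 3: 17.0 × 1.250³ = 33.20
Step 4: 17.0 × 1.250⁴ = 41.50
Step 5: 17.0 × 1.250⁵ = 51.88
Step 6: 17.0 × 1.250⁶ = 64.85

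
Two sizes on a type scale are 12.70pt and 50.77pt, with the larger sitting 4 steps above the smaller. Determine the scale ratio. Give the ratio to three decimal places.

The ratio satisfies 12.70 × r⁴ = 50.77, so r = (50.77 / 12.70)^(1/4).
r = 3.9976^(1/4) ≈ 1.4140

1.414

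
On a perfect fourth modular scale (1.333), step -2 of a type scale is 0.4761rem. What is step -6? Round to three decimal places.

0.151rem

0.4761 ÷ 1.333⁴ = 0.4761 ÷ 3.15733 ≈ 0.151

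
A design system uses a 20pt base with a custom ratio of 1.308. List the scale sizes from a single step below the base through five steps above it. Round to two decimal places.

Step -1: 20.0 ÷ 1.308 = 15.29
Step 0: 20pt
Step 1: 20.0 × 1.308 = 26.16
Step 2: 20.0 × 1.308² = 34.22
Step 3: 20.0 × 1.308³ = 44.76
Step 4: 20.0 × 1.308⁴ = 58.54
Step 5: 20.0 × 1.308⁵ = 76.57

15.29pt, 20.00pt, 26.16pt, 34.22pt, 44.76pt, 58.54pt, 76.57pt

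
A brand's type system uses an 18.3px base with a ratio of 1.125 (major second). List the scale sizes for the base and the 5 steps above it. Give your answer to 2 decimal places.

Step 0: 18.3px
Step 1: 18.3 × 1.125 = 20.59
Step 2: 18.3 × 1.125² = 23.16
Step 3: 18.3 × 1.125³ = 26.06
Step 4: 18.3 × 1.125⁴ = 29.31
Step 5: 18.3 × 1.125⁵ = 32.98

18.30px, 20.59px, 23.16px, 26.06px, 29.31px, 32.98px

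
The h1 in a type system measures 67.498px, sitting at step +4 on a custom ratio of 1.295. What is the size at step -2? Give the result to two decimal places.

14.31px

67.498 ÷ 1.295⁶ = 67.498 ÷ 4.71649 ≈ 14.311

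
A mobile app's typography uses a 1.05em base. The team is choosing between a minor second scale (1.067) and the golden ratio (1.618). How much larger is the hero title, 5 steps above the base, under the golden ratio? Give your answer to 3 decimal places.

10.191em

Minor second: 1.05 × 1.067⁵ = 1.45215em
Golden ratio: 1.05 × 1.618⁵ = 11.64346em
Difference: 11.64346 − 1.45215 = 10.19131em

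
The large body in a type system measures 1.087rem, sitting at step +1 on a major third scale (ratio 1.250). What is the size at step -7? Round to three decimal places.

0.182rem

1.087 ÷ 1.250⁸ = 1.087 ÷ 5.96046 ≈ 0.182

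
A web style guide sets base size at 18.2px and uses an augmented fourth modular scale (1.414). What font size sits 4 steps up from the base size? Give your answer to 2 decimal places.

18.2 × 1.414⁴ = 18.2 × 3.99758 ≈ 72.76

72.76px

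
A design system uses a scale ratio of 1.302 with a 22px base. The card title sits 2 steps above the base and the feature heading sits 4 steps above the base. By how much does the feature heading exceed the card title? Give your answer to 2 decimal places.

25.93px

Step 2: 22.0 × 1.302² = 37.2945px
Step 4: 22.0 × 1.302⁴ = 63.2218px
Difference: 63.2218 − 37.2945 = 25.9273px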